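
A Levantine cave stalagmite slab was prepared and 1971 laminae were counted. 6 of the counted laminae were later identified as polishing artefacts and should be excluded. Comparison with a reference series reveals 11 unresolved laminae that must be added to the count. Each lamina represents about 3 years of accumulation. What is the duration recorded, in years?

Adjusted count: 1971 − 6 + 11 = 1976 laminae.
1976 laminae at 3 years each span 1976 × 3 = 5928 years.

5928 yr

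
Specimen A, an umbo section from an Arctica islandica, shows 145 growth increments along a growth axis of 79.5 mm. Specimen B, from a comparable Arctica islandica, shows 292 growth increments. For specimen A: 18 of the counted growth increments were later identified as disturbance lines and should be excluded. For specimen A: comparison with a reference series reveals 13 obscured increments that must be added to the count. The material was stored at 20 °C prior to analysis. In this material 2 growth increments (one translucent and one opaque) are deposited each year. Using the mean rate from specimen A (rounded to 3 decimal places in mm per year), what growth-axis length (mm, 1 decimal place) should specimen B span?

Specimen A: adjusted count: 145 − 18 + 13 = 140 growth increments.
Specimen A: 140 growth increments at 2 per year is 140 / 2 = 70 years.
A: 79.5 mm over 70 years gives 79.5 / 70 ≈ 1.136 mm per year.
Specimen B: 292 growth increments at 2 per year is 292 / 2 = 146 years. B's length ≈ 1.136 × 146 = 165.9 mm.

165.9 mm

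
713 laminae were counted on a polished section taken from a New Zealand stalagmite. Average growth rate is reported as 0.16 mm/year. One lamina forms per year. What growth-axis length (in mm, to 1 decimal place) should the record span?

713 years of growth are recorded.
713 years at 0.16 mm/year gives 0.16 × 713 = 114.1 mm.

114.1 mm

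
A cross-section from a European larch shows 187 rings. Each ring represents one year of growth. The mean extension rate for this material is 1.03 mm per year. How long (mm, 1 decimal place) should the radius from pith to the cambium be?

The record spans 187 years at 1.03 mm per year.
Length ≈ 1.03 × 187 = 192.6 mm.

192.6 mm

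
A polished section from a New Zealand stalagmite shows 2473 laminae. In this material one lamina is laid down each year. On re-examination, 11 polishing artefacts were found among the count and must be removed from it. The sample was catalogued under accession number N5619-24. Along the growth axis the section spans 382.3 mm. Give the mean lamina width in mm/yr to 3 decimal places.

Adjusted count: 2473 − 11 = 2462 laminae.
382.3 mm over 2462 years gives 382.3 / 2462 ≈ 0.155 mm/yr.

0.155 mm/yr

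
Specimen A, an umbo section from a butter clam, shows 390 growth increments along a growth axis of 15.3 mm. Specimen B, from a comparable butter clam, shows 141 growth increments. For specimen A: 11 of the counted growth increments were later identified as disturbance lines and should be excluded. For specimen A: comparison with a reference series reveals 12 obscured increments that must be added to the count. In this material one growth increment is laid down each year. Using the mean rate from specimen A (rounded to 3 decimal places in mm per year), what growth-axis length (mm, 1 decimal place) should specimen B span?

Specimen A: adjusted count: 390 − 11 + 12 = 391 growth increments.
A: 15.3 mm over 391 years gives 15.3 / 391 ≈ 0.039 mm per year.
Length of B = 0.039 × 141 = 5.5 mm.

5.5 mm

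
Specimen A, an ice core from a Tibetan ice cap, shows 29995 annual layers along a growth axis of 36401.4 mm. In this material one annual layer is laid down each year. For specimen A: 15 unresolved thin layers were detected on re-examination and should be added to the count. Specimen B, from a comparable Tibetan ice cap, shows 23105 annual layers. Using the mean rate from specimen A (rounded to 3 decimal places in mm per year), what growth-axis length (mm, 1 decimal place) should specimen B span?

Specimen A: adjusted count: 29995 + 15 = 30010 annual layers.
A: Mean rate = 36401.4 mm / 30010 years ≈ 1.213 mm per year.
Length of B = 1.213 × 23105 = 28026.4 mm.

28026.4 mm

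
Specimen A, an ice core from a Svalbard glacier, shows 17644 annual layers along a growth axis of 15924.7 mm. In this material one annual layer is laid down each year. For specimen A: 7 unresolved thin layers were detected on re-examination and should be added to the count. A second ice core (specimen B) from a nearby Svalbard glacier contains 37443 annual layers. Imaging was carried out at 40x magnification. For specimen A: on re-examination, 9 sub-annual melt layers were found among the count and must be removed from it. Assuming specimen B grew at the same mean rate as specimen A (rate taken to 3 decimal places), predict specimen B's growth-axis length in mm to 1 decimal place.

33811.0 mm

Specimen A: adjusted count: 17644 − 9 + 7 = 17642 annual layers.
A: Extension rate ≈ 15924.7 / 17642 = 0.903 mm/year.
B's length ≈ 0.903 × 37443 = 33811.0 mm.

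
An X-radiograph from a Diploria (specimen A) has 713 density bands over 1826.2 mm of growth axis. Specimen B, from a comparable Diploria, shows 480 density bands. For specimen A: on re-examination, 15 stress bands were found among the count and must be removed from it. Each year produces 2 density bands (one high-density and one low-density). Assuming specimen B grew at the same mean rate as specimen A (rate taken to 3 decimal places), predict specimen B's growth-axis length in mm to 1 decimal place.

1255.9 mm

Specimen A: after corrections the count is 713 − 15 = 698 density bands.
Specimen A: 698 density bands at 2 per year is 698 / 2 = 349 years.
A: Mean rate = 1826.2 mm / 349 years ≈ 5.233 mm per year.
Specimen B: dividing by 2 density bands per year: 480 / 2 = 240 years. B's length ≈ 5.233 × 240 = 1255.9 mm.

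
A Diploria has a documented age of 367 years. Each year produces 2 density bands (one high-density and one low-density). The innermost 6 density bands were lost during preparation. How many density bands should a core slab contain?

Expected density bands: 367 × 2 = 734.
Subtracting the 6 density bands not captured gives 734 − 6 = 728 density bands in the record.

728 density bands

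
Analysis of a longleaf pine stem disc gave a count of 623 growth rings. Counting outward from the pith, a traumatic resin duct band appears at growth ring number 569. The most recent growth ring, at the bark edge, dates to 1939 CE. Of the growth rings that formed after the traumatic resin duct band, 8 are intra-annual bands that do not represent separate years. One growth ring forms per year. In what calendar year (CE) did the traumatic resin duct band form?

623 − 569 = 54 growth rings lie beyond the traumatic resin duct band toward the bark edge.
Excluding 8 false growth rings: 54 − 8 = 46.
1939 − 46 = 1893 CE.

1893 CE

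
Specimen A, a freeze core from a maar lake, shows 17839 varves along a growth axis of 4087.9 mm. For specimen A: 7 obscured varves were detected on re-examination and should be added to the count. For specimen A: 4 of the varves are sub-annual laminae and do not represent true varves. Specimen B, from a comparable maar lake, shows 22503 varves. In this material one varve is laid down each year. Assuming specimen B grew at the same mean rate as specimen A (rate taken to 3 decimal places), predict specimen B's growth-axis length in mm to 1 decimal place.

5153.2 mm

Specimen A: adjusted count: 17839 − 4 + 7 = 17842 varves.
A: 4087.9 mm over 17842 years gives 4087.9 / 17842 ≈ 0.229 mm/yr.
B's length ≈ 0.229 × 22503 = 5153.2 mm.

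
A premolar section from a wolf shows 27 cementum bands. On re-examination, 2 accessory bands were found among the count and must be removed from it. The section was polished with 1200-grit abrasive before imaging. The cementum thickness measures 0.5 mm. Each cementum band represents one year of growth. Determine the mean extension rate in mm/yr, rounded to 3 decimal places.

True cementum band count = 27 − 2 = 25.
0.5 mm over 25 years gives 0.5 / 25 ≈ 0.020 mm/yr.

0.020 mm/yr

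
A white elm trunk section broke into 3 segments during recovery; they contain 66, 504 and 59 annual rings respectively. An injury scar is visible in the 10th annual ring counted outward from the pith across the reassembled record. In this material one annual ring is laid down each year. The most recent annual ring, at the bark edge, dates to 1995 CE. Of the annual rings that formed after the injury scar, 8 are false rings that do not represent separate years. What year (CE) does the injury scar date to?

Total annual rings = 66 + 504 + 59 = 629.
629 − 10 = 619 annual rings lie beyond the injury scar toward the bark edge.
619 − 8 false = 611 true annual rings after the injury scar.
The annual ring at the bark edge is 1995 CE, so the injury scar dates to 1995 − 611 = 1384 CE.

1384 CE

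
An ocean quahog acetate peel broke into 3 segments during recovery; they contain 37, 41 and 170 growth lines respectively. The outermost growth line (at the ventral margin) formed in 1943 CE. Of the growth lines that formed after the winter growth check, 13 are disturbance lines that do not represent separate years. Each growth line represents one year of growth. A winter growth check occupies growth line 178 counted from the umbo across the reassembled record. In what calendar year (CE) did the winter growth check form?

Total growth lines = 37 + 41 + 170 = 248.
The winter growth check sits at growth line 178 from the umbo, so 248 − 178 = 70 growth lines formed after it.
Removing the 13 false growth lines leaves 70 − 13 = 57 true growth lines beyond the winter growth check.
Counting back 57 years from 1943 CE places the winter growth check in 1943 − 57 = 1886 CE.

1886 CE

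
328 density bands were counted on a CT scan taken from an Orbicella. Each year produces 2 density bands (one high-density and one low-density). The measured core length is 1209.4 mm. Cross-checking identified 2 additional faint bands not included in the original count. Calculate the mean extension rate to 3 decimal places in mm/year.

7.330 mm/year

Adjusted count: 328 + 2 = 330 density bands.
With 2 density bands per year, 330 / 2 = 165 years.
Extension rate ≈ 1209.4 / 165 = 7.330 mm/year.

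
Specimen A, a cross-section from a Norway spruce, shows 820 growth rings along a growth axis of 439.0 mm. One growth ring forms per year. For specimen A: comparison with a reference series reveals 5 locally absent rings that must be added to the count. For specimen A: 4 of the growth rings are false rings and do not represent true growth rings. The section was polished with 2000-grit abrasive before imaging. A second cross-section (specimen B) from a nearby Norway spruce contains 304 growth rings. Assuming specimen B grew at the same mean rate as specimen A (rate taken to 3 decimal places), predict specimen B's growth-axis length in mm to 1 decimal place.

162.6 mm

Specimen A: correcting the raw count gives 820 − 4 + 5 = 821 true growth rings.
A: 439.0 mm over 821 years gives 439.0 / 821 ≈ 0.535 mm/yr.
B's length ≈ 0.535 × 304 = 162.6 mm.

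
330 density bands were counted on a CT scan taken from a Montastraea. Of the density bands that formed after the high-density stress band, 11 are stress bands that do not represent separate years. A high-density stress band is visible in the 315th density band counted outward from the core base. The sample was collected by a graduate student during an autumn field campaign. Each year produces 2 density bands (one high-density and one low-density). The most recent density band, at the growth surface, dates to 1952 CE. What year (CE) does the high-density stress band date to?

1950 CE

330 − 315 = 15 density bands lie beyond the high-density stress band toward the growth surface.
Excluding 11 false density bands: 15 − 11 = 4.
Dividing by 2 density bands per year: 4 / 2 = 2 years.
1952 − 2 = 1950 CE.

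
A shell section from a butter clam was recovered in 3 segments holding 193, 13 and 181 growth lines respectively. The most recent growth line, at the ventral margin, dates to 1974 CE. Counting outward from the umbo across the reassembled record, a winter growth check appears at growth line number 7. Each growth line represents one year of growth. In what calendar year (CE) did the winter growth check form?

Total growth lines = 193 + 13 + 181 = 387.
The winter growth check sits at growth line 7 from the umbo, so 387 − 7 = 380 growth lines formed after it.
The growth line at the ventral margin is 1974 CE, so the winter growth check dates to 1974 − 380 = 1594 CE.

1594 CE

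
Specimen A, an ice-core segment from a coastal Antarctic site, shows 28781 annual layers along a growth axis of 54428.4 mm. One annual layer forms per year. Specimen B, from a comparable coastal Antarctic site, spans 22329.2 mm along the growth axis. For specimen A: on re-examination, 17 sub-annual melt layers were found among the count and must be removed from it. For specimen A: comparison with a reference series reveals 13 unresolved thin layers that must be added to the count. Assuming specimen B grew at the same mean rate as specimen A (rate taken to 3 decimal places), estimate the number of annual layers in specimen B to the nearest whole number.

Specimen A: after corrections the count is 28781 − 17 + 13 = 28777 annual layers.
A: 54428.4 mm over 28777 years gives 54428.4 / 28777 ≈ 1.891 mm per year.
Specimen B: 22329.2 mm / 1.891 mm per year = 11808.14 years ≈ 11808 annual layers.

11808 annual layers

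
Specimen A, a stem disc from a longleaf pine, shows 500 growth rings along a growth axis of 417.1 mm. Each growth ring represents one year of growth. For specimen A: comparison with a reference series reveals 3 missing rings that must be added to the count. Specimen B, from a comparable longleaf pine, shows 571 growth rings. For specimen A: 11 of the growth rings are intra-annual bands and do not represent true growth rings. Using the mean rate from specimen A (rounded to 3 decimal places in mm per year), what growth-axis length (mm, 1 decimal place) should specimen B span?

484.2 mm

Specimen A: adjusted count: 500 − 11 + 3 = 492 growth rings.
A: 417.1 mm over 492 years gives 417.1 / 492 ≈ 0.848 mm/yr.
For B, 0.848 mm/year × 571 years = 484.2 mm.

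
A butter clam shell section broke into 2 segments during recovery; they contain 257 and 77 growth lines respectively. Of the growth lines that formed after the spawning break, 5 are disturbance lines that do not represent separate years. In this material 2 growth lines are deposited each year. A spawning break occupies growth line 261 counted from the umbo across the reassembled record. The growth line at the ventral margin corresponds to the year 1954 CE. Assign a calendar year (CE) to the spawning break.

Total growth lines = 257 + 77 = 334.
Between growth line 261 and the ventral margin there are 334 − 261 = 73 growth lines.
Removing the 5 false growth lines leaves 73 − 5 = 68 true growth lines beyond the spawning break.
With 2 growth lines per year, 68 / 2 = 34 years.
Counting back 34 years from 1954 CE places the spawning break in 1954 − 34 = 1920 CE.

1920 CE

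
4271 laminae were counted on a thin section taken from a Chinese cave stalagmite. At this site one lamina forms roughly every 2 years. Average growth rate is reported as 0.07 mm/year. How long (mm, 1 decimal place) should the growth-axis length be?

597.9 mm

4271 laminae at 2 years each span 4271 × 2 = 8542 years.
Predicted length = 0.07 mm/year × 8542 years = 597.9 mm.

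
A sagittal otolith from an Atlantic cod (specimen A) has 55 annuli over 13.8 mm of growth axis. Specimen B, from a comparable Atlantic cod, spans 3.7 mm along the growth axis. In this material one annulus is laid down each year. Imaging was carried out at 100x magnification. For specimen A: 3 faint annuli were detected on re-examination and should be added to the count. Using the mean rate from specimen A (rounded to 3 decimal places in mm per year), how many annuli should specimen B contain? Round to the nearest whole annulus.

Specimen A: correcting the raw count gives 55 + 3 = 58 true annuli.
A: 13.8 mm over 58 years gives 13.8 / 58 ≈ 0.238 mm/year.
B spans 3.7 / 0.238 = 15.55 years ≈ 16 annuli.

16 annuli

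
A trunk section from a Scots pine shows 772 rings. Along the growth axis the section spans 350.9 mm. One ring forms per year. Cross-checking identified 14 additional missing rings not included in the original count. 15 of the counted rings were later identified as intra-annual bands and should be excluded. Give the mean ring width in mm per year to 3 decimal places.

After corrections the count is 772 − 15 + 14 = 771 rings.
350.9 mm over 771 years gives 350.9 / 771 ≈ 0.455 mm per year.

0.455 mm per year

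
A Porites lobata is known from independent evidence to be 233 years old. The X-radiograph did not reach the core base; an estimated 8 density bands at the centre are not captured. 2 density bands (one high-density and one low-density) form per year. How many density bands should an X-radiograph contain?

Expected density bands: 233 × 2 = 466.
Subtracting the 8 density bands not captured gives 466 − 8 = 458 density bands in the record.

458 density bands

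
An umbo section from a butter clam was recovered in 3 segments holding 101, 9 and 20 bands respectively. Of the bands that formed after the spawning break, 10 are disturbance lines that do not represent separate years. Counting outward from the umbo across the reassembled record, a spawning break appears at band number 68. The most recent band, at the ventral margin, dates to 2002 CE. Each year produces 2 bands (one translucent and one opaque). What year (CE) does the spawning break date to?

1976 CE

Total bands = 101 + 9 + 20 = 130.
130 − 68 = 62 bands lie beyond the spawning break toward the ventral margin.
Excluding 10 false bands: 62 − 10 = 52.
With 2 bands per year, 52 / 2 = 26 years.
2002 − 26 = 1976 CE.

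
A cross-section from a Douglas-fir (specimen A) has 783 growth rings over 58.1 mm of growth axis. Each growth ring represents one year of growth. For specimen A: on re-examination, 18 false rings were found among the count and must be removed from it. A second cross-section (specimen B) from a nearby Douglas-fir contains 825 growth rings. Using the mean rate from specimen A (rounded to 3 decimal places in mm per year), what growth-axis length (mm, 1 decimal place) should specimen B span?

62.7 mm

Specimen A: after corrections the count is 783 − 18 = 765 growth rings.
A: 58.1 mm over 765 years gives 58.1 / 765 ≈ 0.076 mm/year.
For B, 0.076 mm/year × 825 years = 62.7 mm.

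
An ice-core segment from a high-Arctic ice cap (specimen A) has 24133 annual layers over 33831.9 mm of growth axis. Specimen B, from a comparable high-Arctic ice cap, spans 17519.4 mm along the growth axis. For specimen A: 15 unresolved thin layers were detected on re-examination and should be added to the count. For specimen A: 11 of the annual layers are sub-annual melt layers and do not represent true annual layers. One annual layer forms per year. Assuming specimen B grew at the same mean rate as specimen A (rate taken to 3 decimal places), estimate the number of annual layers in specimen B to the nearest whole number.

12496 annual layers

Specimen A: after corrections the count is 24133 − 11 + 15 = 24137 annual layers.
A: Mean rate = 33831.9 mm / 24137 years ≈ 1.402 mm/yr.
Specimen B: 17519.4 mm / 1.402 mm per year = 12496.01 years ≈ 12496 annual layers.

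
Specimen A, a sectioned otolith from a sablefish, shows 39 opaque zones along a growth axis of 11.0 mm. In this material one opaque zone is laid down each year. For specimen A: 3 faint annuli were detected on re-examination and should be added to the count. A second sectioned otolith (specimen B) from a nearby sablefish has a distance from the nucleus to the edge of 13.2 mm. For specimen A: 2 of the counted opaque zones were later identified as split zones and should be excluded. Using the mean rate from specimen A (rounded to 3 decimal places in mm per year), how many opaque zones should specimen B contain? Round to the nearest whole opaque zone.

48 opaque zones

Specimen A: after corrections the count is 39 − 2 + 3 = 40 opaque zones.
A: 11.0 mm over 40 years gives 11.0 / 40 ≈ 0.275 mm/yr.
For B, 13.2 / 0.275 = 48.00 years ≈ 48 opaque zones.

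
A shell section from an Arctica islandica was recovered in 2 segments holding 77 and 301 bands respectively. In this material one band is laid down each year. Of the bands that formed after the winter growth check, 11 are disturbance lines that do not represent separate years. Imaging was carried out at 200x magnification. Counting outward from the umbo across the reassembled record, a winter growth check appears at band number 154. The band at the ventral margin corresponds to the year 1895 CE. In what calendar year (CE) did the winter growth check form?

Total bands = 77 + 301 = 378.
378 − 154 = 224 bands lie beyond the winter growth check toward the ventral margin.
Excluding 11 false bands: 224 − 11 = 213.
1895 − 213 = 1682 CE.

1682 CE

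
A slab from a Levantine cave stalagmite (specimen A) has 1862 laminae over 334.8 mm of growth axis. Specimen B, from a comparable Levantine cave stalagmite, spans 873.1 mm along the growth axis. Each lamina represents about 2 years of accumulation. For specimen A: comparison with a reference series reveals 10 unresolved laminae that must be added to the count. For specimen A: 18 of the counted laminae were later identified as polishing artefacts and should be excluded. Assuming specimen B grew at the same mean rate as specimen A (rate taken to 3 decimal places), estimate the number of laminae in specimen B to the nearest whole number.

4851 laminae

Specimen A: correcting the raw count gives 1862 − 18 + 10 = 1854 true laminae.
Specimen A: multiplying by 2 years per lamina: 1854 × 2 = 3708 years.
A: Mean rate = 334.8 mm / 3708 years ≈ 0.090 mm/yr.
Specimen B: 873.1 mm / 0.090 mm per year = 9701.11 years; at 2 years per lamina that is 9701.11 / 2 ≈ 4851 laminae.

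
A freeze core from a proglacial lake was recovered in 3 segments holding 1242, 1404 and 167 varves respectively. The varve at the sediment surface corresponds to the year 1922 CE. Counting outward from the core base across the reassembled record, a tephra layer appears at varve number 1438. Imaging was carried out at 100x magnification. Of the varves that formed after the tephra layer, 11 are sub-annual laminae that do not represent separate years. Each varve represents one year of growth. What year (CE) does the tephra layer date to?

558 CE

Total varves = 1242 + 1404 + 167 = 2813.
The tephra layer sits at varve 1438 from the core base, so 2813 − 1438 = 1375 varves formed after it.
1375 − 11 false = 1364 true varves after the tephra layer.
The varve at the sediment surface is 1922 CE, so the tephra layer dates to 1922 − 1364 = 558 CE.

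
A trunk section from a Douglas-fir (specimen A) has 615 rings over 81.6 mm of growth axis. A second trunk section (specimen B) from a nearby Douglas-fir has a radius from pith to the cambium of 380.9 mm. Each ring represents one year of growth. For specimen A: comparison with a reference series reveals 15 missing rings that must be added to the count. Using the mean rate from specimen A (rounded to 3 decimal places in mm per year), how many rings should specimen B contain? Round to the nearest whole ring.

2930 rings

Specimen A: after corrections the count is 615 + 15 = 630 rings.
A: Extension rate ≈ 81.6 / 630 = 0.130 mm/year.
Specimen B: 380.9 mm / 0.130 mm per year = 2930.00 years ≈ 2930 rings.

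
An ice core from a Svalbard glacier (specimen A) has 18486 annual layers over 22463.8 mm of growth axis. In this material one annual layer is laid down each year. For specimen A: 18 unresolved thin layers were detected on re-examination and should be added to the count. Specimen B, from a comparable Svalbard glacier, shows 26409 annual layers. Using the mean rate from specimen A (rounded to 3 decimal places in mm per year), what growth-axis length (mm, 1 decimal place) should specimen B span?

Specimen A: true annual layer count = 18486 + 18 = 18504.
A: 22463.8 mm over 18504 years gives 22463.8 / 18504 ≈ 1.214 mm per year.
For B, 1.214 mm/year × 26409 years = 32060.5 mm.

32060.5 mm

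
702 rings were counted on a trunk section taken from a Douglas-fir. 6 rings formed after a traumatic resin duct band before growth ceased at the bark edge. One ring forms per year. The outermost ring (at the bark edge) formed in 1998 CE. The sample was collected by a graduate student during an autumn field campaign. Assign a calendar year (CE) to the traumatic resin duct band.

There are 6 rings younger than the traumatic resin duct band.
1998 − 6 = 1992 CE.

1992 CE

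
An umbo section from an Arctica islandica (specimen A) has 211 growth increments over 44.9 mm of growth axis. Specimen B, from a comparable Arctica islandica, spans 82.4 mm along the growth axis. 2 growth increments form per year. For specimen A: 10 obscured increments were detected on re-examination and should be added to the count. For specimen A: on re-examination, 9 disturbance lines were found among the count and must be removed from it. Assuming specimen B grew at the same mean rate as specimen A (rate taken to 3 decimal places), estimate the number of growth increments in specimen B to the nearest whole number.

389 growth increments

Specimen A: after corrections the count is 211 − 9 + 10 = 212 growth increments.
Specimen A: with 2 growth increments per year, 212 / 2 = 106 years.
A: Mean rate = 44.9 mm / 106 years ≈ 0.424 mm/yr.
For B, 82.4 / 0.424 = 194.34 years; at 2 growth increments per year that is 194.34 × 2 ≈ 389 growth increments.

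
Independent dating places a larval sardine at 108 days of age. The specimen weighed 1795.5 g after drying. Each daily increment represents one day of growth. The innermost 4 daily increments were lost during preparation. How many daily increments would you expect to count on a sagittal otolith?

104 daily increments

One daily increment per day gives 108 daily increments over 108 days.
108 − 4 missed = 104 daily increments expected in the prepared section.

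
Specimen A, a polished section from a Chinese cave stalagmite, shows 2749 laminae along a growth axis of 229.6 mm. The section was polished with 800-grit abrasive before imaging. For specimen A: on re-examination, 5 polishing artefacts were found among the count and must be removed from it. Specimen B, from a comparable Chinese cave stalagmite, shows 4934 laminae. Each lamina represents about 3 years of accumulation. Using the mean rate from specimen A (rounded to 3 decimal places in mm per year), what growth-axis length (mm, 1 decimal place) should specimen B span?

414.5 mm

Specimen A: after corrections the count is 2749 − 5 = 2744 laminae.
Specimen A: 2744 laminae at 3 years each span 2744 × 3 = 8232 years.
A: 229.6 mm over 8232 years gives 229.6 / 8232 ≈ 0.028 mm per year.
Specimen B: at 3 years per lamina, 4934 × 3 = 14802 years. B's length ≈ 0.028 × 14802 = 414.5 mm.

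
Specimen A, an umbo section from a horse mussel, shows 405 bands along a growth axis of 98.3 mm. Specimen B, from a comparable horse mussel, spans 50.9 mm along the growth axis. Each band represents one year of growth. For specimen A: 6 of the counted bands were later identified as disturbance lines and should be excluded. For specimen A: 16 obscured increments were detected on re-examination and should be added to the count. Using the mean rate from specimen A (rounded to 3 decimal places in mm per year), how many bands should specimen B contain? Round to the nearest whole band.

Specimen A: adjusted count: 405 − 6 + 16 = 415 bands.
A: Mean rate = 98.3 mm / 415 years ≈ 0.237 mm per year.
B spans 50.9 / 0.237 = 214.77 years ≈ 215 bands.

215 bands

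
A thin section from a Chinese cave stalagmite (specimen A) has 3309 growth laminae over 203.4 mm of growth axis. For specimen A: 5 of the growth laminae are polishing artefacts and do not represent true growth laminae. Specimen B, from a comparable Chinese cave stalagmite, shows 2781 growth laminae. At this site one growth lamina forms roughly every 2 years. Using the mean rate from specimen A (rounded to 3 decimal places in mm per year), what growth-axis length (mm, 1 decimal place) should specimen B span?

172.4 mm

Specimen A: after corrections the count is 3309 − 5 = 3304 growth laminae.
Specimen A: 3304 growth laminae at 2 years each span 3304 × 2 = 6608 years.
A: Extension rate ≈ 203.4 / 6608 = 0.031 mm per year.
Specimen B: multiplying by 2 years per growth lamina: 2781 × 2 = 5562 years. Length of B = 0.031 × 5562 = 172.4 mm.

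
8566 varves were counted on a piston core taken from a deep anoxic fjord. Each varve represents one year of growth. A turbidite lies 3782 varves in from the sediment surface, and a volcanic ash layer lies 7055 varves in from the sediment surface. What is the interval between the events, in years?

3273 years

The two markers are separated by 7055 − 3782 = 3273 varves.
That is 3273 years at one varve per year.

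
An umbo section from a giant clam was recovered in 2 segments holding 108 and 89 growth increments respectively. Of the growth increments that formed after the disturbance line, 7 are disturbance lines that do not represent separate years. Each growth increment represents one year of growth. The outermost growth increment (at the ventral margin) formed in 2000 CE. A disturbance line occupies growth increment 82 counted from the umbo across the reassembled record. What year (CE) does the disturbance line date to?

Total growth increments = 108 + 89 = 197.
Between growth increment 82 and the ventral margin there are 197 − 82 = 115 growth increments.
Excluding 7 false growth increments: 115 − 7 = 108.
Counting back 108 years from 2000 CE places the disturbance line in 2000 − 108 = 1892 CE.

1892 CE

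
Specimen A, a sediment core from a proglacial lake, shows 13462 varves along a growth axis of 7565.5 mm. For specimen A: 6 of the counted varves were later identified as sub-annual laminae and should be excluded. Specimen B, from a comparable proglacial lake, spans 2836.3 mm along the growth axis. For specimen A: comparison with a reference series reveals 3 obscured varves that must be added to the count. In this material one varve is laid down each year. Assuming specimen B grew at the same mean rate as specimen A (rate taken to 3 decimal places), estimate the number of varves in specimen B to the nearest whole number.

5047 varves

Specimen A: true varve count = 13462 − 6 + 3 = 13459.
A: Extension rate ≈ 7565.5 / 13459 = 0.562 mm per year.
Specimen B: 2836.3 mm / 0.562 mm per year = 5046.80 years ≈ 5047 varves.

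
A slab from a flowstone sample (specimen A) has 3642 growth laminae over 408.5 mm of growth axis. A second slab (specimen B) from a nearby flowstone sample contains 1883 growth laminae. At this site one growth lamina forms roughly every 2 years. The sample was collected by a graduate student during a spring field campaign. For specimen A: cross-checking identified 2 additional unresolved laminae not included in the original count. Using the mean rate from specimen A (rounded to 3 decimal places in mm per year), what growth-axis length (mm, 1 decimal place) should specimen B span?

210.9 mm

Specimen A: true growth lamina count = 3642 + 2 = 3644.
Specimen A: 3644 growth laminae at 2 years each span 3644 × 2 = 7288 years.
A: Mean rate = 408.5 mm / 7288 years ≈ 0.056 mm per year.
Specimen B: 1883 growth laminae at 2 years each span 1883 × 2 = 3766 years. For B, 0.056 mm/year × 3766 years = 210.9 mm.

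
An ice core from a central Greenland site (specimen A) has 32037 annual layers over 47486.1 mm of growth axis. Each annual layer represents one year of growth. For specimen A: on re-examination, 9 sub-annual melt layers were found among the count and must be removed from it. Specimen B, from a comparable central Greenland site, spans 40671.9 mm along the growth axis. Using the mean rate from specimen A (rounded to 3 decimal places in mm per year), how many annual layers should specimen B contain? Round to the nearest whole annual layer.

Specimen A: adjusted count: 32037 − 9 = 32028 annual layers.
A: 47486.1 mm over 32028 years gives 47486.1 / 32028 ≈ 1.483 mm/year.
For B, 40671.9 / 1.483 = 27425.42 years ≈ 27425 annual layers.

27425 annual layers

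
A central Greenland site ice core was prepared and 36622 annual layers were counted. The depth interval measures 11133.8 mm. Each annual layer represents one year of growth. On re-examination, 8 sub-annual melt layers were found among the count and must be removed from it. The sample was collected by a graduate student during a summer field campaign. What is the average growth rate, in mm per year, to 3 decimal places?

True annual layer count = 36622 − 8 = 36614.
Mean rate = 11133.8 mm / 36614 years ≈ 0.304 mm per year.

0.304 mm per year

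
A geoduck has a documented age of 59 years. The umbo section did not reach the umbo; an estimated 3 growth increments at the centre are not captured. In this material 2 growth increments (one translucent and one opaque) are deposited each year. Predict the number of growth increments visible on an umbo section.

59 years at 2 growth increments per year gives 59 × 2 = 118 growth increments.
Less the 3 uncaptured growth increments: 118 − 3 = 115.

115 growth increments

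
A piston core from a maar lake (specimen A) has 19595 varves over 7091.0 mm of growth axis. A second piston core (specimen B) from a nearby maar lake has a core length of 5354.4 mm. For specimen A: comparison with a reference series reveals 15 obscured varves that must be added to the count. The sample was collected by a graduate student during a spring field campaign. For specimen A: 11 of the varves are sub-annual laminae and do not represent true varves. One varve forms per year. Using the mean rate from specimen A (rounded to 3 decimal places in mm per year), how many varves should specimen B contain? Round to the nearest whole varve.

14791 varves

Specimen A: correcting the raw count gives 19595 − 11 + 15 = 19599 true varves.
A: 7091.0 mm over 19599 years gives 7091.0 / 19599 ≈ 0.362 mm/yr.
B spans 5354.4 / 0.362 = 14791.16 years ≈ 14791 varves.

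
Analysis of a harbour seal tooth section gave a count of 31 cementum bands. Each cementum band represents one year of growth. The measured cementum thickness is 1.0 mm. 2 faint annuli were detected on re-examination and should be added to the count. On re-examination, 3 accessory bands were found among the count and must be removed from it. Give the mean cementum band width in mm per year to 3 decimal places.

0.033 mm per year

True cementum band count = 31 − 3 + 2 = 30.
Mean rate = 1.0 mm / 30 years ≈ 0.033 mm per year.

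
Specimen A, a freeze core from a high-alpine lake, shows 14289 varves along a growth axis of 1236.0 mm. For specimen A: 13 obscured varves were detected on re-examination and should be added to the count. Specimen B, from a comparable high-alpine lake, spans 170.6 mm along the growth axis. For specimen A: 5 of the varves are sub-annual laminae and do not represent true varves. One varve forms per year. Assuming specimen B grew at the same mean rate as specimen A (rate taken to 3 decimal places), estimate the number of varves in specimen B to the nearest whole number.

Specimen A: true varve count = 14289 − 5 + 13 = 14297.
A: Mean rate = 1236.0 mm / 14297 years ≈ 0.086 mm/year.
For B, 170.6 / 0.086 = 1983.72 years ≈ 1984 varves.

1984 varves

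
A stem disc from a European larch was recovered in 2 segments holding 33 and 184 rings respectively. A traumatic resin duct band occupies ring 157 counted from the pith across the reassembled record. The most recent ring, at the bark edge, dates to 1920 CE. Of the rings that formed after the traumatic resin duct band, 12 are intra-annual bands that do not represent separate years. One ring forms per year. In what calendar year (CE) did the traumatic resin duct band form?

Total rings = 33 + 184 = 217.
Between ring 157 and the bark edge there are 217 − 157 = 60 rings.
60 − 12 false = 48 true rings after the traumatic resin duct band.
1920 − 48 = 1872 CE.

1872 CE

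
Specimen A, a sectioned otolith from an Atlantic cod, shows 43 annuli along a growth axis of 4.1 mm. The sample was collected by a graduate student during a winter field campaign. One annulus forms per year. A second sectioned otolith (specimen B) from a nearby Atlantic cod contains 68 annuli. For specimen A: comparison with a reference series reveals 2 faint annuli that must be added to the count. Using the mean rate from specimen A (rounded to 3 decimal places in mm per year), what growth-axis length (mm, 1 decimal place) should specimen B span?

6.2 mm

Specimen A: adjusted count: 43 + 2 = 45 annuli.
A: Mean rate = 4.1 mm / 45 years ≈ 0.091 mm/yr.
B's length ≈ 0.091 × 68 = 6.2 mm.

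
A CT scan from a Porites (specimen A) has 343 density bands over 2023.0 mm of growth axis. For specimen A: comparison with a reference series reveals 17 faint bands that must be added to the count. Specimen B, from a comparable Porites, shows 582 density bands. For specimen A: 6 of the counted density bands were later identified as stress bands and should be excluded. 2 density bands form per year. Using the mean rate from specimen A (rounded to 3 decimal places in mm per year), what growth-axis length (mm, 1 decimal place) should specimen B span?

3325.8 mm

Specimen A: true density band count = 343 − 6 + 17 = 354.
Specimen A: dividing by 2 density bands per year: 354 / 2 = 177 years.
A: Extension rate ≈ 2023.0 / 177 = 11.429 mm/year.
Specimen B: with 2 density bands per year, 582 / 2 = 291 years. Length of B = 11.429 × 291 = 3325.8 mm.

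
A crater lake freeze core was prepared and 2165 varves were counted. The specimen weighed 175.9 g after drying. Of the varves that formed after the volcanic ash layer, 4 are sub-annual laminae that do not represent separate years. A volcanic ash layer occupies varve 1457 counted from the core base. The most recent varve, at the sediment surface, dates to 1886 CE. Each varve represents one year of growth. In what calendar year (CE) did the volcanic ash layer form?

Between varve 1457 and the sediment surface there are 2165 − 1457 = 708 varves.
Removing the 4 false varves leaves 708 − 4 = 704 true varves beyond the volcanic ash layer.
1886 − 704 = 1182 CE.

1182 CE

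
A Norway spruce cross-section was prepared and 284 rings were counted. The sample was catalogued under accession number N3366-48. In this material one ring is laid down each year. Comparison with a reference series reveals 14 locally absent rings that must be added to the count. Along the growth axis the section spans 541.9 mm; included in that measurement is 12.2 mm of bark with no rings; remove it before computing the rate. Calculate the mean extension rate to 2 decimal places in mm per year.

1.78 mm per year

After corrections the count is 284 + 14 = 298 rings.
Net length = 541.9 − 12.2 = 529.7 mm.
529.7 mm over 298 years gives 529.7 / 298 ≈ 1.78 mm per year.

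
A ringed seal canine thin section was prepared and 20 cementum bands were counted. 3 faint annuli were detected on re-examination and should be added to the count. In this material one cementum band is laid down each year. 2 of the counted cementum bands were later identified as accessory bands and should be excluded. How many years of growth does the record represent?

21 yr

Adjusted count: 20 − 2 + 3 = 21 cementum bands.
With a one-to-one cementum band periodicity this is 21 years.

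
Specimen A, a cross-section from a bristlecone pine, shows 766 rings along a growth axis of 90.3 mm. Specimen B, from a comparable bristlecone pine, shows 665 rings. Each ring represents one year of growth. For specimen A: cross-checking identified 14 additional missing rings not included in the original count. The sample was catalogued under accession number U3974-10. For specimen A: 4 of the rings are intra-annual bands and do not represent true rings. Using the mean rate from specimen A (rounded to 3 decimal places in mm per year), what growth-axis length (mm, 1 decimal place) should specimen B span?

77.1 mm

Specimen A: adjusted count: 766 − 4 + 14 = 776 rings.
A: 90.3 mm over 776 years gives 90.3 / 776 ≈ 0.116 mm/yr.
Length of B = 0.116 × 665 = 77.1 mm.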